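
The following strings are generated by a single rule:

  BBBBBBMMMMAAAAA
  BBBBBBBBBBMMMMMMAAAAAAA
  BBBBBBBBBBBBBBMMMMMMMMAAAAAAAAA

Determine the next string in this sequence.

BBBBBBBBBBBBBBBBBBMMMMMMMMMMAAAAAAAAAAA

Reading off run lengths: B runs 6, 10, 14; M runs 4, 6, 8; A runs 5, 7, 9 — each is linear in n, where the shown terms are n = 2, 3, 4.
Setting n = 5 gives 18, 10, 11 characters in each block.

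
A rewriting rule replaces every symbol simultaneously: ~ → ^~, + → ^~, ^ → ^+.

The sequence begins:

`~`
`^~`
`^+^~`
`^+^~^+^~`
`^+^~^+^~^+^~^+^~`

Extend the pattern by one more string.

^+^~^+^~^+^~^+^~^+^~^+^~^+^~^+^~

φ(^+^~^+^~^+^~^+^~) expands symbol-by-symbol to ^+ ^~ ^+ ^~ ^+ ^~ ^+ ^~ ^+ ^~ ^+ ^~ ^+ ^~ ^+ ^~; joining the 16 pieces gives the next term.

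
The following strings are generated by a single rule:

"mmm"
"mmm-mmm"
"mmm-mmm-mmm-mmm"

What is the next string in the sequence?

Every step duplicates the string with '-' between the halves.
Doubling mmm-mmm-mmm-mmm with '-' between the halves:

mmm-mmm-mmm-mmm-mmm-mmm-mmm-mmm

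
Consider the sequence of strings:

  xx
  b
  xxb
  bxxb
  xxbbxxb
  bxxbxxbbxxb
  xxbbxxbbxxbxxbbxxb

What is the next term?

bxxbxxbbxxbxxbbxxbbxxbxxbbxxb

From term 3 onward, concatenate the second-to-last term with the last: xx·b = xxb, b·xxb = bxxb, …
Continuing: bxxbxxbbxxb · xxbbxxbbxxbxxbbxxb gives term 8.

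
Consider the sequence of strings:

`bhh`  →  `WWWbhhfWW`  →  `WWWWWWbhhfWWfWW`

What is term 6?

Each term wraps the previous one in WWW on the left and fWW on the right.
From WWWWWWbhhfWWfWW, 3 further steps: WWWWWWbhhfWWfWW → WWWWWWWWWbhhfWWfWWfWW → WWWWWWWWWWWWbhhfWWfWWfWWfWW → (answer).

WWWWWWWWWWWWWWWbhhfWWfWWfWWfWWfWW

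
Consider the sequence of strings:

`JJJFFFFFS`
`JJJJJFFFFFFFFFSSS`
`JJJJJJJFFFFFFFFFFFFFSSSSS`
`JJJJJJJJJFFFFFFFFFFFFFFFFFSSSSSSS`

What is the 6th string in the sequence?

Reading off run lengths: J runs 3, 5, 7, 9; F runs 5, 9, 13, 17; S runs 1, 3, 5, 7 — each is linear in n (n = 1, 2, …).
At n = 6 the blocks have lengths 13, 25, 11.

JJJJJJJJJJJJJFFFFFFFFFFFFFFFFFFFFFFFFFSSSSSSSSSSS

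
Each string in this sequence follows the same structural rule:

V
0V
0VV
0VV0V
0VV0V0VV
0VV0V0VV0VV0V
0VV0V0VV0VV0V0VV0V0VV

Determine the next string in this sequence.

0VV0V0VV0VV0V0VV0V0VV0VV0V0VV0VV0V

This is a Fibonacci-style word recurrence s(k) = s(k−1)·s(k−2): e.g. 0V·V = 0VV.
So term 8 is 0VV0V0VV0VV0V0VV0V0VV·0VV0V0VV0VV0V.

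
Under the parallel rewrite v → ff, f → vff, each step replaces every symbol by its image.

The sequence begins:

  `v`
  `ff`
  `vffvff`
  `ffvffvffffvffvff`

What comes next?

Applying the rule to each of the 16 symbols of ffvffvffffvffvff gives the pieces vff vff ff vff vff ff vff vff vff vff ff vff vff ff vff vff, which concatenate to the answer.

vffvffffvffvffffvffvffvffvffffvffvffffvffvff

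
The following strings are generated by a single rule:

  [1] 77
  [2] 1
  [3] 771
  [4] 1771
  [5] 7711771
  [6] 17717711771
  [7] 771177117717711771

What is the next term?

This is a Fibonacci-style word recurrence s(k) = s(k−2)·s(k−1): e.g. 77·1 = 771.
So term 8 is 17717711771·771177117717711771.

17717711771771177117717711771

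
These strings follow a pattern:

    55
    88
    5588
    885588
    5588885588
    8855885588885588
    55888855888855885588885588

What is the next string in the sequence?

885588558888558855888855888855885588885588

This is a Fibonacci-style word recurrence s(k) = s(k−2)·s(k−1): e.g. 55·88 = 5588.
The next term joins 8855885588885588 and 55888855888855885588885588.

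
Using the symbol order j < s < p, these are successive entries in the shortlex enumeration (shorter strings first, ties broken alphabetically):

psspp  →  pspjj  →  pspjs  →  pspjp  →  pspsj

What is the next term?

Treat pspsj as a base-3 numeral over the given alphabet and add one, carrying through any trailing p's.

pspss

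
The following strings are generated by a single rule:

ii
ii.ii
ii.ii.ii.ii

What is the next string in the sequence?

Each string is two copies of the previous one joined by '.'.
Doubling ii.ii.ii.ii with '.' between the halves:

ii.ii.ii.ii.ii.ii.ii.ii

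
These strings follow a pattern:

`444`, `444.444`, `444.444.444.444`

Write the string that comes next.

Every step duplicates the string with '.' between the halves.
One more doubling of 444.444.444.444 gives the answer.

444.444.444.444.444.444.444.444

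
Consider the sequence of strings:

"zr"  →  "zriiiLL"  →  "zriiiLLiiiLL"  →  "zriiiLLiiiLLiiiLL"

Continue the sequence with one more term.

zriiiLLiiiLLiiiLLiiiLL

Every step adds iiiLL to the end: s(k+1) = s(k)·iiiLL.
So the next term is zriiiLLiiiLLiiiLL·iiiLL.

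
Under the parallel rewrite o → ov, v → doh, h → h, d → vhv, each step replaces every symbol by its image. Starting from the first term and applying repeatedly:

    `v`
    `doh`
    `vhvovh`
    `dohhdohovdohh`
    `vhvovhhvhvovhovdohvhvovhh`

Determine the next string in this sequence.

Applying the rule to each of the 25 symbols of vhvovhhvhvovhovdohvhvovhh gives the pieces doh h doh ov doh h h doh h doh ov doh h ov doh vhv ov h doh h doh ov doh h h, which concatenate to the answer.

dohhdohovdohhhdohhdohovdohhovdohvhvovhdohhdohovdohhh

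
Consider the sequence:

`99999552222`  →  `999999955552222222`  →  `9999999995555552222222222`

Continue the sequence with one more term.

Reading off run lengths: 9 runs 5, 7, 9; 5 runs 2, 4, 6; 2 runs 4, 7, 10 — each is linear in n (n = 1, 2, …).
At n = 4 the blocks have lengths 11, 8, 13.

99999999999555555552222222222222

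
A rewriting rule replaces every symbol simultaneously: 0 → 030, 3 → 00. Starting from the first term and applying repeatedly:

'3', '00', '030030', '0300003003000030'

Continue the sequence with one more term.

03000030030030030000300300003003003003000030

φ(0300003003000030) expands symbol-by-symbol to 030 00 030 030 030 030 00 030 030 00 030 030 030 030 00 030; joining the 16 pieces gives the next term.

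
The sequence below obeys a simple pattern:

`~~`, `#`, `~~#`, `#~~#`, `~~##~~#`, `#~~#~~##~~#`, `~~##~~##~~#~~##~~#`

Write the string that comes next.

Each term (from the third on) is the two preceding terms concatenated in order: term 3 = ~~·# = ~~#.
The next term joins #~~#~~##~~# and ~~##~~##~~#~~##~~#.

#~~#~~##~~#~~##~~##~~#~~##~~#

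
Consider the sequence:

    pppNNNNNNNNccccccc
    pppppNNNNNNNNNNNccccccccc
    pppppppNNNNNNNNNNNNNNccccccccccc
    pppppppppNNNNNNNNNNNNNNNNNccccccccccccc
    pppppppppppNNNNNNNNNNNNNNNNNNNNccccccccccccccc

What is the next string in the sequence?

Reading off run lengths: p runs 3, 5, 7, 9, 11; N runs 8, 11, 14, 17, 20; c runs 7, 9, 11, 13, 15 — each is linear in n, where the shown terms are n = 2, 3, 4, 5, 6.
At n = 7 the blocks have lengths 13, 23, 17.

pppppppppppppNNNNNNNNNNNNNNNNNNNNNNNccccccccccccccccc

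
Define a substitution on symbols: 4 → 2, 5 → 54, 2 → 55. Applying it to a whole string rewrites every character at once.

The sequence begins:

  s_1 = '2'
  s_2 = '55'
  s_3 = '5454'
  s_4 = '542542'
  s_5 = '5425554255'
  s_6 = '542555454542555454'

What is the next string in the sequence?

Rewriting the 18 symbols of 542555454542555454 one by one yields 54 2 55 54 54 54 2 54 2 54 2 55 54 54 54 2 54 2; concatenated:

542555454542542542555454542542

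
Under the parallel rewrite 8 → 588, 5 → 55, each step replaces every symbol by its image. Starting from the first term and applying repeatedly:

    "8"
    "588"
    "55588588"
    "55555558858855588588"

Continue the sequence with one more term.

555555555555555885885558858855555558858855588588

φ(55555558858855588588) expands symbol-by-symbol to 55 55 55 55 55 55 55 588 588 55 588 588 55 55 55 588 588 55 588 588; joining the 20 pieces gives the next term.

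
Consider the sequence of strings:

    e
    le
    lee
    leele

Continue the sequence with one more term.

This is a Fibonacci-style word recurrence s(k) = s(k−1)·s(k−2): e.g. le·e = lee.
Continuing: leele · lee gives term 5.

leelelee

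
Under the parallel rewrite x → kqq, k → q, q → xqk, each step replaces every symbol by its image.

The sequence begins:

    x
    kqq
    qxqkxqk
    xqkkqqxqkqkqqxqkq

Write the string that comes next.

Rewriting the 17 symbols of xqkkqqxqkqkqqxqkq one by one yields kqq xqk q q xqk xqk kqq xqk q xqk q xqk xqk kqq xqk q xqk; concatenated:

kqqxqkqqxqkxqkkqqxqkqxqkqxqkxqkkqqxqkqxqk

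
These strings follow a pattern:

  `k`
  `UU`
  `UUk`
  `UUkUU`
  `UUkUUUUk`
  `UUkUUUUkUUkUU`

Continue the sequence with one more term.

From term 3 onward, concatenate the last term with the second-to-last: UU·k = UUk, UUk·UU = UUkUU, …
The next term joins UUkUUUUkUUkUU and UUkUUUUk.

UUkUUUUkUUkUUUUkUUUUk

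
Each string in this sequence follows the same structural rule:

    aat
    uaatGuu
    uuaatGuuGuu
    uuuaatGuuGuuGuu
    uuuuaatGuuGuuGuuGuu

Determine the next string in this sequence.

Each term wraps the previous one in u on the left and Guu on the right.
So the next term is u·uuuuaatGuuGuuGuuGuu·Guu.

uuuuuaatGuuGuuGuuGuuGuu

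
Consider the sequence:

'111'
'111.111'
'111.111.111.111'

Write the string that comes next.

s(k+1) = s(k)·.·s(k) — each term doubles the last with '.' between the halves.
So the next term is two copies of 111.111.111.111 with '.' between the halves.

111.111.111.111.111.111.111.111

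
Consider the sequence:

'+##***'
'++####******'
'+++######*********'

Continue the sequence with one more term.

++++########************

Reading off run lengths: + runs 1, 2, 3; # runs 2, 4, 6; * runs 3, 6, 9 — each is linear in n (n = 1, 2, …).
Setting n = 4 gives 4, 8, 12 characters in each block.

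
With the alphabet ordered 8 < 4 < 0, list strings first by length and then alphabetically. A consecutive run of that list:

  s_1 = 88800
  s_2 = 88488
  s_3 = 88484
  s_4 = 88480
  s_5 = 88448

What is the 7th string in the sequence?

Continuing the enumeration 2 steps past 88448: 88448 → 88444 → (answer).

88440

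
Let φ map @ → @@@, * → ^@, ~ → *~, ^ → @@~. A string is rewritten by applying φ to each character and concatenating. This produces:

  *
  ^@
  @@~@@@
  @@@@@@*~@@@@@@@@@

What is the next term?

φ(@@@@@@*~@@@@@@@@@) expands symbol-by-symbol to @@@ @@@ @@@ @@@ @@@ @@@ ^@ *~ @@@ @@@ @@@ @@@ @@@ @@@ @@@ @@@ @@@; joining the 17 pieces gives the next term.

@@@@@@@@@@@@@@@@@@^@*~@@@@@@@@@@@@@@@@@@@@@@@@@@@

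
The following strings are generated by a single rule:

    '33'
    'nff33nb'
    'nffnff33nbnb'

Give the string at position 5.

Each term wraps the previous one in nff on the left and nb on the right.
From nffnff33nbnb, 2 further steps: nffnff33nbnb → nffnffnff33nbnbnb → (answer).

nffnffnffnff33nbnbnbnb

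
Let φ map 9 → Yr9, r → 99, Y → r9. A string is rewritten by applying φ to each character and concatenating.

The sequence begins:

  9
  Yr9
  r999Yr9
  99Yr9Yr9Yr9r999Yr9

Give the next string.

Yr9Yr9r999Yr9r999Yr9r999Yr999Yr9Yr9Yr9r999Yr9

Applying the rule to each of the 18 symbols of 99Yr9Yr9Yr9r999Yr9 gives the pieces Yr9 Yr9 r9 99 Yr9 r9 99 Yr9 r9 99 Yr9 99 Yr9 Yr9 Yr9 r9 99 Yr9, which concatenate to the answer.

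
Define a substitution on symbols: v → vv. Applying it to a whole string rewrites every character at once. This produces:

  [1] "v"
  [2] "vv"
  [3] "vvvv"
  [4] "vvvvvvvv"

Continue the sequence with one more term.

vvvvvvvvvvvvvvvv

Expanding vvvvvvvv: v→vv, v→vv, v→vv, v→vv, v→vv, v→vv, v→vv, v→vv. Concatenated: vv vv vv vv vv vv vv vv.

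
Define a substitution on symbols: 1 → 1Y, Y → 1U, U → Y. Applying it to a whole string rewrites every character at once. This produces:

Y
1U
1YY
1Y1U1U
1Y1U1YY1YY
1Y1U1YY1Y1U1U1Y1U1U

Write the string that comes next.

1Y1U1YY1Y1U1U1Y1U1YY1YY1Y1U1YY1YY

Replace each of the 19 characters of 1Y1U1YY1Y1U1U1Y1U1U in place — 1Y 1U 1Y Y 1Y 1U 1U 1Y 1U 1Y Y 1Y Y 1Y 1U 1Y Y 1Y Y — and concatenate.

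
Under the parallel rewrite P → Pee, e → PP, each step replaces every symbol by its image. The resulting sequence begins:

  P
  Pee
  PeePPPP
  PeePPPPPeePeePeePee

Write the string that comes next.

Rewriting the 19 symbols of PeePPPPPeePeePeePee one by one yields Pee PP PP Pee Pee Pee Pee Pee PP PP Pee PP PP Pee PP PP Pee PP PP; concatenated:

PeePPPPPeePeePeePeePeePPPPPeePPPPPeePPPPPeePPPP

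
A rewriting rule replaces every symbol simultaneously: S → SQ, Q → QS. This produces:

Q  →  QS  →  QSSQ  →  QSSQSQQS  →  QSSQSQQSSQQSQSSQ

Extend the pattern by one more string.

QSSQSQQSSQQSQSSQSQQSQSSQQSSQSQQS

Applying the rule to each of the 16 symbols of QSSQSQQSSQQSQSSQ gives the pieces QS SQ SQ QS SQ QS QS SQ SQ QS QS SQ QS SQ SQ QS, which concatenate to the answer.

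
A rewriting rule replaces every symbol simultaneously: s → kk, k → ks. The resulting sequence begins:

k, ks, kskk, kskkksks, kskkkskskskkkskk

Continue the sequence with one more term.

Rewriting the 16 symbols of kskkkskskskkkskk one by one yields ks kk ks ks ks kk ks kk ks kk ks ks ks kk ks ks; concatenated:

kskkkskskskkkskkkskkkskskskkksks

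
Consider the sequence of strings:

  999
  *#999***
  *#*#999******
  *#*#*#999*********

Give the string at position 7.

*#*#*#*#*#*#999******************

Every step adds *# to the front and *** to the end of the previous string.
From *#*#*#999*********, 3 further steps: *#*#*#999********* → *#*#*#*#999************ → *#*#*#*#*#999*************** → (answer).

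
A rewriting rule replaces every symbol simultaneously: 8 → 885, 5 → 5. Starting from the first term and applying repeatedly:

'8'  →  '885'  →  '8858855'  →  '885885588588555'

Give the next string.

8858855885885558858855885885555

Applying the rule to each of the 15 symbols of 885885588588555 gives the pieces 885 885 5 885 885 5 5 885 885 5 885 885 5 5 5, which concatenate to the answer.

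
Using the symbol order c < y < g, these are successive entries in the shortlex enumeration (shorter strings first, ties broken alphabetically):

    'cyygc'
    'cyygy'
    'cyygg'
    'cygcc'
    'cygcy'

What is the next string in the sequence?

Treat cygcy as a base-3 numeral over the given alphabet and add one, carrying through any trailing g's.

cygcg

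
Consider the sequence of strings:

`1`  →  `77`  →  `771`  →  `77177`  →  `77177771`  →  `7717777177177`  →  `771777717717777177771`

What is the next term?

From term 3 onward, concatenate the last term with the second-to-last: 77·1 = 771, 771·77 = 77177, …
Continuing: 771777717717777177771 · 7717777177177 gives term 8.

7717777177177771777717717777177177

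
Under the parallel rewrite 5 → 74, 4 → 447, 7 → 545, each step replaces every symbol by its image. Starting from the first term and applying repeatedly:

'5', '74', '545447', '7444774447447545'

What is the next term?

Replace each of the 16 characters of 7444774447447545 in place — 545 447 447 447 545 545 447 447 447 545 447 447 545 74 447 74 — and concatenate.

5454474474475455454474474475454474475457444774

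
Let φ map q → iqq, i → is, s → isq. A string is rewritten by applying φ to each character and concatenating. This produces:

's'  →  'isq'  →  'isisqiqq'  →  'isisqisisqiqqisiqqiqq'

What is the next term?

Applying the rule to each of the 21 symbols of isisqisisqiqqisiqqiqq gives the pieces is isq is isq iqq is isq is isq iqq is iqq iqq is isq is iqq iqq is iqq iqq, which concatenate to the answer.

isisqisisqiqqisisqisisqiqqisiqqiqqisisqisiqqiqqisiqqiqq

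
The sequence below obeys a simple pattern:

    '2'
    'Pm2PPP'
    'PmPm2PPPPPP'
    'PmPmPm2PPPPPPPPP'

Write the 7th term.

PmPmPmPmPmPm2PPPPPPPPPPPPPPPPPP

s(k+1) = Pm·s(k)·PPP, so each term gains Pm as a prefix and PPP as a suffix.
From PmPmPm2PPPPPPPPP, 3 further steps: PmPmPm2PPPPPPPPP → PmPmPmPm2PPPPPPPPPPPP → PmPmPmPmPm2PPPPPPPPPPPPPPP → (answer).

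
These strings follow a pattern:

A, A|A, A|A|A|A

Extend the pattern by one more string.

s(k+1) = s(k)·|·s(k) — each term doubles the last with '|' between the halves.
One more doubling of A|A|A|A gives the answer.

A|A|A|A|A|A|A|A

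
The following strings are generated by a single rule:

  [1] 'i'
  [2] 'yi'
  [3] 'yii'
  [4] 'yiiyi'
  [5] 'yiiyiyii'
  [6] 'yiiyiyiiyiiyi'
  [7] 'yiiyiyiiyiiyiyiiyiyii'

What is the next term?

Each term (from the third on) is the previous term followed by the one before it: term 3 = yi·i = yii.
The next term joins yiiyiyiiyiiyiyiiyiyii and yiiyiyiiyiiyi.

yiiyiyiiyiiyiyiiyiyiiyiiyiyiiyiiyi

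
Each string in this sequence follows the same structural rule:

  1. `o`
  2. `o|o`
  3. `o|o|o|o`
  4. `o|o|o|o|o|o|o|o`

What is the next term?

o|o|o|o|o|o|o|o|o|o|o|o|o|o|o|o

s(k+1) = s(k)·|·s(k) — each term doubles the last with '|' between the halves.
One more doubling of o|o|o|o|o|o|o|o gives the answer.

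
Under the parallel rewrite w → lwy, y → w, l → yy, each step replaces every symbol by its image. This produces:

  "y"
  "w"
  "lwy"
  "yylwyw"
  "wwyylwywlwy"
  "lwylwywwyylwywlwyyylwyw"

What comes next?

Rewriting the 23 symbols of lwylwywwyylwywlwyyylwyw one by one yields yy lwy w yy lwy w lwy lwy w w yy lwy w lwy yy lwy w w w yy lwy w lwy; concatenated:

yylwywyylwywlwylwywwyylwywlwyyylwywwwyylwywlwy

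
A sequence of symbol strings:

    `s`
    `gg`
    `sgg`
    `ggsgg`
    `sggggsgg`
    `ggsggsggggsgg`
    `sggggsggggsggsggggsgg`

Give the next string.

ggsggsggggsggsggggsggggsggsggggsgg

This is a Fibonacci-style word recurrence s(k) = s(k−2)·s(k−1): e.g. s·gg = sgg.
The next term joins ggsggsggggsgg and sggggsggggsggsggggsgg.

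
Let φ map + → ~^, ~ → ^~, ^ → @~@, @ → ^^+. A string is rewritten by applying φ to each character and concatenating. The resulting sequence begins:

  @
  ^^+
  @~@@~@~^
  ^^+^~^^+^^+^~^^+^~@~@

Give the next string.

Applying the rule to each of the 21 symbols of ^^+^~^^+^^+^~^^+^~@~@ gives the pieces @~@ @~@ ~^ @~@ ^~ @~@ @~@ ~^ @~@ @~@ ~^ @~@ ^~ @~@ @~@ ~^ @~@ ^~ ^^+ ^~ ^^+, which concatenate to the answer.

@~@@~@~^@~@^~@~@@~@~^@~@@~@~^@~@^~@~@@~@~^@~@^~^^+^~^^+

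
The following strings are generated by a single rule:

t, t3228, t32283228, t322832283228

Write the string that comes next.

t3228322832283228

The strings grow by a fixed suffix 3228 each time.
So the next term is t322832283228·3228.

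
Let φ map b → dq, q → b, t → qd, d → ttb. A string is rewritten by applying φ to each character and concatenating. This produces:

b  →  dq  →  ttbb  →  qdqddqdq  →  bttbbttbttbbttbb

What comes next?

Applying the rule to each of the 16 symbols of bttbbttbttbbttbb gives the pieces dq qd qd dq dq qd qd dq qd qd dq dq qd qd dq dq, which concatenate to the answer.

dqqdqddqdqqdqddqqdqddqdqqdqddqdq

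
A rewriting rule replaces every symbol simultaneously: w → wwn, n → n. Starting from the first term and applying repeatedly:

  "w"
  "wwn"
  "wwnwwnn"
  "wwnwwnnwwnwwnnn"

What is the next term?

φ(wwnwwnnwwnwwnnn) expands symbol-by-symbol to wwn wwn n wwn wwn n n wwn wwn n wwn wwn n n n; joining the 15 pieces gives the next term.

wwnwwnnwwnwwnnnwwnwwnnwwnwwnnnn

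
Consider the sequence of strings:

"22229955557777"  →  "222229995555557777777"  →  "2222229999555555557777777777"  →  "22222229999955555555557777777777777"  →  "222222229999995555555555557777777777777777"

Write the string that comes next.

The n-th term is n+2 2's then n 9's then 2n 5's then 3n-2 7's, where the shown terms are n = 2, 3, 4, 5, 6.
At n = 7 the blocks have lengths 9, 7, 14, 19.

2222222229999999555555555555557777777777777777777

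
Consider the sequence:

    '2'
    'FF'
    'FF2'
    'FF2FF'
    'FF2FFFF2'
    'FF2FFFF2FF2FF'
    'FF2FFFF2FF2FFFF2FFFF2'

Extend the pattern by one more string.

From term 3 onward, concatenate the last term with the second-to-last: FF·2 = FF2, FF2·FF = FF2FF, …
Continuing: FF2FFFF2FF2FFFF2FFFF2 · FF2FFFF2FF2FF gives term 8.

FF2FFFF2FF2FFFF2FFFF2FF2FFFF2FF2FF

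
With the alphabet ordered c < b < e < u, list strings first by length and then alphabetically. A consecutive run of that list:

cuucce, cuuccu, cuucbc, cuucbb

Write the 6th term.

Stepping forward 2 times from cuucbb: cuucbb → cuucbe, then the target.

cuucbu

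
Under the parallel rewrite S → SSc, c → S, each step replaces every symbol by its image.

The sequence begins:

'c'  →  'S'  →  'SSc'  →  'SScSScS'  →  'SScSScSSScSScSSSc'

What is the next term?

SScSScSSScSScSSScSScSScSSScSScSSScSScSScS

Replace each of the 17 characters of SScSScSSScSScSSSc in place — SSc SSc S SSc SSc S SSc SSc SSc S SSc SSc S SSc SSc SSc S — and concatenate.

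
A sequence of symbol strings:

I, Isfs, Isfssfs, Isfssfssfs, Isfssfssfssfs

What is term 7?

Isfssfssfssfssfssfs

Every step adds sfs to the end: s(k+1) = s(k)·sfs.
From Isfssfssfssfs, 2 further steps: Isfssfssfssfs → Isfssfssfssfssfs → (answer).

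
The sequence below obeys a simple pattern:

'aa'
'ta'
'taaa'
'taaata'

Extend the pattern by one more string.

This is a Fibonacci-style word recurrence s(k) = s(k−1)·s(k−2): e.g. ta·aa = taaa.
So term 5 is taaata·taaa.

taaatataaa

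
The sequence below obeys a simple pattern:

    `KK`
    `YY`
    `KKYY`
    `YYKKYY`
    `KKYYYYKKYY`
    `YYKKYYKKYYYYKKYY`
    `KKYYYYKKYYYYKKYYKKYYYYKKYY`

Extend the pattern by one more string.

This is a Fibonacci-style word recurrence s(k) = s(k−2)·s(k−1): e.g. KK·YY = KKYY.
So term 8 is YYKKYYKKYYYYKKYY·KKYYYYKKYYYYKKYYKKYYYYKKYY.

YYKKYYKKYYYYKKYYKKYYYYKKYYYYKKYYKKYYYYKKYY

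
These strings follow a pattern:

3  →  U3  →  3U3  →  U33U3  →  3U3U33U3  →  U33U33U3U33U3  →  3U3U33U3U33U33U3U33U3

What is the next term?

U33U33U3U33U33U3U33U3U33U33U3U33U3

This is a Fibonacci-style word recurrence s(k) = s(k−2)·s(k−1): e.g. 3·U3 = 3U3.
So term 8 is U33U33U3U33U3·3U3U33U3U33U33U3U33U3.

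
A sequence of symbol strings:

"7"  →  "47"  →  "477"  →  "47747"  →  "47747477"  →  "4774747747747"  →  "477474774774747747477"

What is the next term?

4774747747747477474774774747747747

This is a Fibonacci-style word recurrence s(k) = s(k−1)·s(k−2): e.g. 47·7 = 477.
Continuing: 477474774774747747477 · 4774747747747 gives term 8.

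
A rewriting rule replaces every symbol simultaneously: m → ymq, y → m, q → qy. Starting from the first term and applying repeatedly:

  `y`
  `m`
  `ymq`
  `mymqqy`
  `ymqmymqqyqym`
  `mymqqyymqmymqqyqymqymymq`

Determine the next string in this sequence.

ymqmymqqyqymmymqqyymqmymqqyqymqymymqqymymqmymqqy

Applying the rule to each of the 24 symbols of mymqqyymqmymqqyqymqymymq gives the pieces ymq m ymq qy qy m m ymq qy ymq m ymq qy qy m qy m ymq qy m ymq m ymq qy, which concatenate to the answer.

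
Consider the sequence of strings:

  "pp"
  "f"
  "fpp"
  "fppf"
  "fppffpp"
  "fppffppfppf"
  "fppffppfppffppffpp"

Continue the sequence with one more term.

fppffppfppffppffppfppffppfppf

Each term (from the third on) is the previous term followed by the one before it: term 3 = f·pp = fpp.
Continuing: fppffppfppffppffpp · fppffppfppf gives term 8.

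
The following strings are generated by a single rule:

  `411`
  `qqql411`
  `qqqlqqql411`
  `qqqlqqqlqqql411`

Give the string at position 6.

qqqlqqqlqqqlqqqlqqql411

Every step adds qqql at the front: s(k+1) = qqql·s(k).
From qqqlqqqlqqql411, 2 further steps: qqqlqqqlqqql411 → qqqlqqqlqqqlqqql411 → (answer).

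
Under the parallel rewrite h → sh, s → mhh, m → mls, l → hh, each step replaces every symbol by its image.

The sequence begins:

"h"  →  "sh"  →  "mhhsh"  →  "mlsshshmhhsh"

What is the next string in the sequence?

mlshhmhhmhhshmhhshmlsshshmhhsh

Apply φ to mlsshshmhhsh symbol by symbol: m→mls, l→hh, s→mhh, s→mhh, h→sh, s→mhh, h→sh, m→mls, h→sh, h→sh, s→mhh, h→sh; joined: mls hh mhh mhh sh mhh sh mls sh sh mhh sh.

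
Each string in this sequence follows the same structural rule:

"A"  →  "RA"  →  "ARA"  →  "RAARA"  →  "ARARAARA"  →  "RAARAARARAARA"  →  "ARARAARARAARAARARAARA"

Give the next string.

Each term (from the third on) is the two preceding terms concatenated in order: term 3 = A·RA = ARA.
The next term joins RAARAARARAARA and ARARAARARAARAARARAARA.

RAARAARARAARAARARAARARAARAARARAARA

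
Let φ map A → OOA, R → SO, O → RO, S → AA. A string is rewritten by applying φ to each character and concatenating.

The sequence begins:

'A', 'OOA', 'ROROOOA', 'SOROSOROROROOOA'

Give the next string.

Rewriting the 15 symbols of SOROSOROROROOOA one by one yields AA RO SO RO AA RO SO RO SO RO SO RO RO RO OOA; concatenated:

AAROSOROAAROSOROSOROSOROROROOOA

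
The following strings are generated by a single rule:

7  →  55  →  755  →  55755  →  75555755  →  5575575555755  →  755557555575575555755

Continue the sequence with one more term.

From term 3 onward, concatenate the second-to-last term with the last: 7·55 = 755, 55·755 = 55755, …
The next term joins 5575575555755 and 755557555575575555755.

5575575555755755557555575575555755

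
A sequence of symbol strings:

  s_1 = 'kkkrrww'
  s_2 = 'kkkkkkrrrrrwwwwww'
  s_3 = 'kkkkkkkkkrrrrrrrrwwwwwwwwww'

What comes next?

Term n consists of 3n k's, followed by 3n-1 r's, followed by 4n-2 w's (n = 1, 2, …).
For the next term, n = 4, so the run lengths are 12, 11, 14.

kkkkkkkkkkkkrrrrrrrrrrrwwwwwwwwwwwwww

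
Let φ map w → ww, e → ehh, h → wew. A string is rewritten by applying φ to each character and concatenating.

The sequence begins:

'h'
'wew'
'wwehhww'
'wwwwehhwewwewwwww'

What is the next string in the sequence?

Rewriting the 17 symbols of wwwwehhwewwewwwww one by one yields ww ww ww ww ehh wew wew ww ehh ww ww ehh ww ww ww ww ww; concatenated:

wwwwwwwwehhwewwewwwehhwwwwehhwwwwwwwwww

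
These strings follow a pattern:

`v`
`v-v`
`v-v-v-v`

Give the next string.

v-v-v-v-v-v-v-v

Every step duplicates the string with '-' between the halves.
One more doubling of v-v-v-v gives the answer.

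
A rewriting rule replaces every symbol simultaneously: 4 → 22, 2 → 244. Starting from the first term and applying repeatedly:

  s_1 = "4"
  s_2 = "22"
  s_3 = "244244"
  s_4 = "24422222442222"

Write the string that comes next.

Rewriting the 14 symbols of 24422222442222 one by one yields 244 22 22 244 244 244 244 244 22 22 244 244 244 244; concatenated:

24422222442442442442442222244244244244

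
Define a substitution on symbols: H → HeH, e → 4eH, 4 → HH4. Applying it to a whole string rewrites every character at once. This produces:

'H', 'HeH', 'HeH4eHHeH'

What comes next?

Rewriting each symbol of HeH4eHHeH: H→HeH, e→4eH, H→HeH, 4→HH4, e→4eH, H→HeH, H→HeH, e→4eH, H→HeH, which concatenates to HeH 4eH HeH HH4 4eH HeH HeH 4eH HeH.

HeH4eHHeHHH44eHHeHHeH4eHHeH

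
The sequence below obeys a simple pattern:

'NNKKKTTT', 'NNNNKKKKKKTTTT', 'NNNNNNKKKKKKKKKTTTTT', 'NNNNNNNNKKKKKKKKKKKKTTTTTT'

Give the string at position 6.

NNNNNNNNNNNNKKKKKKKKKKKKKKKKKKTTTTTTTT

Term n consists of 2n N's, followed by 3n K's, followed by n+2 T's (n = 1, 2, …).
At n = 6 the blocks have lengths 12, 18, 8.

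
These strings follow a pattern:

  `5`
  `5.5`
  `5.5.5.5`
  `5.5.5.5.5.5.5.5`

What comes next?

Every step duplicates the string with '.' between the halves.
One more doubling of 5.5.5.5.5.5.5.5 gives the answer.

5.5.5.5.5.5.5.5.5.5.5.5.5.5.5.5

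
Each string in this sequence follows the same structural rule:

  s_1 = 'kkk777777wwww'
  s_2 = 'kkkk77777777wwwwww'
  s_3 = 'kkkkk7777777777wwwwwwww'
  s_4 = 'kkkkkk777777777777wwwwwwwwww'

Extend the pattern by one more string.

kkkkkkk77777777777777wwwwwwwwwwww

Term n consists of n+1 k's, followed by 2n+2 7's, followed by 2n w's, where the shown terms are n = 2, 3, 4, 5.
Setting n = 6 gives 7, 14, 12 characters in each block.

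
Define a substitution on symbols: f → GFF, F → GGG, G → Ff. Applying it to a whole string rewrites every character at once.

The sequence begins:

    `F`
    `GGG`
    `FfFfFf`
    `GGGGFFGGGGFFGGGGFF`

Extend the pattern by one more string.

φ(GGGGFFGGGGFFGGGGFF) expands symbol-by-symbol to Ff Ff Ff Ff GGG GGG Ff Ff Ff Ff GGG GGG Ff Ff Ff Ff GGG GGG; joining the 18 pieces gives the next term.

FfFfFfFfGGGGGGFfFfFfFfGGGGGGFfFfFfFfGGGGGG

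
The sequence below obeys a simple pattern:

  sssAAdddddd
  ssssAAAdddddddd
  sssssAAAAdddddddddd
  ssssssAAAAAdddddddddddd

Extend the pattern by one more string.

The n-th term is n s's then n-1 A's then 2n d's, where the shown terms are n = 3, 4, 5, 6.
At n = 7 the blocks have lengths 7, 6, 14.

sssssssAAAAAAdddddddddddddd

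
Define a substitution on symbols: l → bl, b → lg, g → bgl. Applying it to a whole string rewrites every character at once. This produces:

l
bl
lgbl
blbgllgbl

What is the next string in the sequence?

Expanding blbgllgbl: b→lg, l→bl, b→lg, g→bgl, l→bl, l→bl, g→bgl, b→lg, l→bl. Concatenated: lg bl lg bgl bl bl bgl lg bl.

lgbllgbglblblbgllgbl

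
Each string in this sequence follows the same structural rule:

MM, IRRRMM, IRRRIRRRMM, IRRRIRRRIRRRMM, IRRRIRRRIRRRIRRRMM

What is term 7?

IRRRIRRRIRRRIRRRIRRRIRRRMM

The strings grow by a fixed prefix IRRR each time.
From IRRRIRRRIRRRIRRRMM, 2 further steps: IRRRIRRRIRRRIRRRMM → IRRRIRRRIRRRIRRRIRRRMM → (answer).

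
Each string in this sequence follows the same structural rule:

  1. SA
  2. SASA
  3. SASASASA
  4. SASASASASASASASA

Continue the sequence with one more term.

Every step duplicates the string.
Doubling SASASASASASASASA:

SASASASASASASASASASASASASASASASA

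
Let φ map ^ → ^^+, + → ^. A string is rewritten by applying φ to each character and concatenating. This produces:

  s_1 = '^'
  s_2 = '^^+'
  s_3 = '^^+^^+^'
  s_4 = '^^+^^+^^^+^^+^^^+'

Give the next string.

Rewriting the 17 symbols of ^^+^^+^^^+^^+^^^+ one by one yields ^^+ ^^+ ^ ^^+ ^^+ ^ ^^+ ^^+ ^^+ ^ ^^+ ^^+ ^ ^^+ ^^+ ^^+ ^; concatenated:

^^+^^+^^^+^^+^^^+^^+^^+^^^+^^+^^^+^^+^^+^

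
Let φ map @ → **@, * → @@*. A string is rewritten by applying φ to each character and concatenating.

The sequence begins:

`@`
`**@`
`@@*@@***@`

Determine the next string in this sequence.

Apply φ to @@*@@***@ symbol by symbol: @→**@, @→**@, *→@@*, @→**@, @→**@, *→@@*, *→@@*, *→@@*, @→**@; joined: **@ **@ @@* **@ **@ @@* @@* @@* **@.

**@**@@@***@**@@@*@@*@@***@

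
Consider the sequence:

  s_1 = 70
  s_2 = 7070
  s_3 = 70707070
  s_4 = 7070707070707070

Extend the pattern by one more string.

70707070707070707070707070707070

s(k+1) = s(k)·s(k) — each term doubles the last.
One more doubling of 7070707070707070 gives the answer.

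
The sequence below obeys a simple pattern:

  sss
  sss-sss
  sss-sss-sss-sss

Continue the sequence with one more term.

Every step duplicates the string with '-' between the halves.
So the next term is two copies of sss-sss-sss-sss with '-' between the halves.

sss-sss-sss-sss-sss-sss-sss-sss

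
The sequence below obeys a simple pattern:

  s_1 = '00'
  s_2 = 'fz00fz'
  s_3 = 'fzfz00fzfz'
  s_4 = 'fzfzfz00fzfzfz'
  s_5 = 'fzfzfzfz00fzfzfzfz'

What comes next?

fzfzfzfzfz00fzfzfzfzfz

Every step adds fz to the front and fz to the end of the previous string.
So the next term is fz·fzfzfzfz00fzfzfzfz·fz.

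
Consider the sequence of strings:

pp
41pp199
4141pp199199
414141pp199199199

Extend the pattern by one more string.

Each term wraps the previous one in 41 on the left and 199 on the right.
One more step from 414141pp199199199 gives the answer.

41414141pp199199199199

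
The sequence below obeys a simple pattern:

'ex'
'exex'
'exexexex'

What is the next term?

Every step duplicates the string.
So the next term is two copies of exexexex.

exexexexexexexex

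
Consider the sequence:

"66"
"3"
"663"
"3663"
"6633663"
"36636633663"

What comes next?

This is a Fibonacci-style word recurrence s(k) = s(k−2)·s(k−1): e.g. 66·3 = 663.
Continuing: 6633663 · 36636633663 gives term 7.

663366336636633663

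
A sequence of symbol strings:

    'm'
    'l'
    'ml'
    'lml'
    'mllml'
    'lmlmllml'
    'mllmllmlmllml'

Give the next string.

Each term (from the third on) is the two preceding terms concatenated in order: term 3 = m·l = ml.
So term 8 is lmlmllml·mllmllmlmllml.

lmlmllmlmllmllmlmllml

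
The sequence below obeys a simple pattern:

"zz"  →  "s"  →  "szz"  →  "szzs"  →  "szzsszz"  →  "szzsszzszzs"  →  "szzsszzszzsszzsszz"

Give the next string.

From term 3 onward, concatenate the last term with the second-to-last: s·zz = szz, szz·s = szzs, …
So term 8 is szzsszzszzsszzsszz·szzsszzszzs.

szzsszzszzsszzsszzszzsszzszzs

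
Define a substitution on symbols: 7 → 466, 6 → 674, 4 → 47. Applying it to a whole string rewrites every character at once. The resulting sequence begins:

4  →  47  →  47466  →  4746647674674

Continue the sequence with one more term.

Applying the rule to each of the 13 symbols of 4746647674674 gives the pieces 47 466 47 674 674 47 466 674 466 47 674 466 47, which concatenate to the answer.

4746647674674474666744664767446647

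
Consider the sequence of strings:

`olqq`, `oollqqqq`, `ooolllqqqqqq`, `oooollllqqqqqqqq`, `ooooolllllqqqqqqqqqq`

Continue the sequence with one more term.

Each string has the form o^{n} l^{n} q^{2n} (n = 1, 2, …).
For the next term, n = 6, so the run lengths are 6, 6, 12.

oooooollllllqqqqqqqqqqqq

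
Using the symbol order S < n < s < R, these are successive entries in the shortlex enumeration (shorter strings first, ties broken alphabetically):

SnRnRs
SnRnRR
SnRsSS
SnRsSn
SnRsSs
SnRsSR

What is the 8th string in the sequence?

Continuing the enumeration 2 steps past SnRsSR: SnRsSR → SnRsnS → (answer).

SnRsnn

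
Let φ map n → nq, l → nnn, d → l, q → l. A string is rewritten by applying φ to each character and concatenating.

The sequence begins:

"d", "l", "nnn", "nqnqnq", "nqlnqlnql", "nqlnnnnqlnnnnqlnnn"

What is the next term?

Applying the rule to each of the 18 symbols of nqlnnnnqlnnnnqlnnn gives the pieces nq l nnn nq nq nq nq l nnn nq nq nq nq l nnn nq nq nq, which concatenate to the answer.

nqlnnnnqnqnqnqlnnnnqnqnqnqlnnnnqnqnq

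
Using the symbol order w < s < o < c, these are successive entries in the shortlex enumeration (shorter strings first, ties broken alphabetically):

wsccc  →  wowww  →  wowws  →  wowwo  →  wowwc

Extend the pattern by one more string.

The successor of wowwc increments the rightmost position that isn't already c and resets every position after it to w.

wowsw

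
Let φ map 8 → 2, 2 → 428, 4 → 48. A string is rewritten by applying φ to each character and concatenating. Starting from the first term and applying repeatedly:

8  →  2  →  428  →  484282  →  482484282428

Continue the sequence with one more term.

482428482484282428484282

Rewriting each symbol of 482484282428: 4→48, 8→2, 2→428, 4→48, 8→2, 4→48, 2→428, 8→2, 2→428, 4→48, 2→428, 8→2, which concatenates to 48 2 428 48 2 48 428 2 428 48 428 2.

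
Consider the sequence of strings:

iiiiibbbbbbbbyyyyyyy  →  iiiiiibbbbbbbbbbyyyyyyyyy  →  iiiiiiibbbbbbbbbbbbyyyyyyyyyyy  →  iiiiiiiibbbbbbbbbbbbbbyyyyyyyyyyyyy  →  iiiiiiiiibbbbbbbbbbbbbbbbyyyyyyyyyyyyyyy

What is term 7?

iiiiiiiiiiibbbbbbbbbbbbbbbbbbbbyyyyyyyyyyyyyyyyyyy

Each string has the form i^{n+2} b^{2n+2} y^{2n+1}, where the shown terms are n = 3, 4, 5, 6, 7.
Setting n = 9 gives 11, 20, 19 characters in each block.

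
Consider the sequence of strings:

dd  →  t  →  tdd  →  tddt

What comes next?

Each term (from the third on) is the previous term followed by the one before it: term 3 = t·dd = tdd.
Continuing: tddt · tdd gives term 5.

tddttdd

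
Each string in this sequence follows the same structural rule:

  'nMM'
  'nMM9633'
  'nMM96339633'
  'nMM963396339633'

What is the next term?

Every step adds 9633 to the end: s(k+1) = s(k)·9633.
So the next term is nMM963396339633·9633.

nMM9633963396339633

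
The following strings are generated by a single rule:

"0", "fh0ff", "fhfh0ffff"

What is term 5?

Each term wraps the previous one in fh on the left and ff on the right.
From fhfh0ffff, 2 further steps: fhfh0ffff → fhfhfh0ffffff → (answer).

fhfhfhfh0ffffffff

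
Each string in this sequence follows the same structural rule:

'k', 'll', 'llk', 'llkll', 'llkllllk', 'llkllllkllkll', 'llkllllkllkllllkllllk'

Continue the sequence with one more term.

This is a Fibonacci-style word recurrence s(k) = s(k−1)·s(k−2): e.g. ll·k = llk.
So term 8 is llkllllkllkllllkllllk·llkllllkllkll.

llkllllkllkllllkllllkllkllllkllkll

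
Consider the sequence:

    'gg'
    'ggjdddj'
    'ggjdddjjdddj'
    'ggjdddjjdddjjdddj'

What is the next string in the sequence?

The strings grow by a fixed suffix jdddj each time.
Applying this once more to ggjdddjjdddjjdddj:

ggjdddjjdddjjdddjjdddj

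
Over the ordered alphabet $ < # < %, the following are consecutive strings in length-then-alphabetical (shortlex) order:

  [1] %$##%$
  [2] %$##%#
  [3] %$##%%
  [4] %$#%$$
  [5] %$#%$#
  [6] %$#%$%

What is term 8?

Continuing the enumeration 2 steps past %$#%$%: %$#%$% → %$#%#$ → (answer).

%$#%##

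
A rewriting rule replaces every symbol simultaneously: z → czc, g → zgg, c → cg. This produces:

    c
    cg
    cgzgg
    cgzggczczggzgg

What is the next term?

Rewriting the 14 symbols of cgzggczczggzgg one by one yields cg zgg czc zgg zgg cg czc cg czc zgg zgg czc zgg zgg; concatenated:

cgzggczczggzggcgczccgczczggzggczczggzgg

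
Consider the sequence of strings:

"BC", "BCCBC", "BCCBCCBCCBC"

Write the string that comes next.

s(k+1) = s(k)·C·s(k) — each term doubles the last with 'C' between the halves.
Doubling BCCBCCBCCBC with 'C' between the halves:

BCCBCCBCCBCCBCCBCCBCCBC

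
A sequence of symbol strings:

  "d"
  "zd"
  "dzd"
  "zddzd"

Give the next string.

dzdzddzd

From term 3 onward, concatenate the second-to-last term with the last: d·zd = dzd, zd·dzd = zddzd, …
So term 5 is dzd·zddzd.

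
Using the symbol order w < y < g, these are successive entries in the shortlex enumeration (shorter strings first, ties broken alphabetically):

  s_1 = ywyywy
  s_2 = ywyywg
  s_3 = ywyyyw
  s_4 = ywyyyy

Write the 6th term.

Stepping forward 2 times from ywyyyy: ywyyyy → ywyyyg, then the target.

ywyygw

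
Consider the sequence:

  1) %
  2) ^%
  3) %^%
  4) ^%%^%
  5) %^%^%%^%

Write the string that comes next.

Each term (from the third on) is the two preceding terms concatenated in order: term 3 = %·^% = %^%.
So term 6 is ^%%^%·%^%^%%^%.

^%%^%%^%^%%^%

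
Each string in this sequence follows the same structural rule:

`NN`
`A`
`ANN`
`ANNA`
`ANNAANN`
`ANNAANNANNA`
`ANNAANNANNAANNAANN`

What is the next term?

ANNAANNANNAANNAANNANNAANNANNA

This is a Fibonacci-style word recurrence s(k) = s(k−1)·s(k−2): e.g. A·NN = ANN.
The next term joins ANNAANNANNAANNAANN and ANNAANNANNA.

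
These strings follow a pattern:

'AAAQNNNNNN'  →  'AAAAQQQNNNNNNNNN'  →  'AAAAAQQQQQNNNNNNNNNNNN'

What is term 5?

The n-th term is n+2 A's then 2n-1 Q's then 3n+3 N's (n = 1, 2, …).
For term 5, n = 5, so the run lengths are 7, 9, 18.

AAAAAAAQQQQQQQQQNNNNNNNNNNNNNNNNNN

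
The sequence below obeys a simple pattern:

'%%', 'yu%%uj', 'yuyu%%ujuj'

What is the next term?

yuyuyu%%ujujuj

s(k+1) = yu·s(k)·uj, so each term gains yu as a prefix and uj as a suffix.
One more step from yuyu%%ujuj gives the answer.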